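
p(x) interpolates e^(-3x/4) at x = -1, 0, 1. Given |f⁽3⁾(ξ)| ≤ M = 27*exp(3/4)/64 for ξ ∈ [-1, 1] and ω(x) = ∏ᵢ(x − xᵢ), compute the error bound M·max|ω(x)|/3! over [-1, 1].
sqrt(3)*exp(3/4)/64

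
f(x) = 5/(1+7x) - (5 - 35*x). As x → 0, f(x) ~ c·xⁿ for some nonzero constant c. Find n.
2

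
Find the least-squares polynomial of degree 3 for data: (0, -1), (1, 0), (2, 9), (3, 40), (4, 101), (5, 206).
-20/21 + (-1/126)x + (-7/6)x² + (17/9)x³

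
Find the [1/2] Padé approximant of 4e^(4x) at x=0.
(16*x/3 + 4)/(8*x**2/3 - 8*x/3 + 1)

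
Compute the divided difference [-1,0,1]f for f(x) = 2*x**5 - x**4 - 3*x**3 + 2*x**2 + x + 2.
1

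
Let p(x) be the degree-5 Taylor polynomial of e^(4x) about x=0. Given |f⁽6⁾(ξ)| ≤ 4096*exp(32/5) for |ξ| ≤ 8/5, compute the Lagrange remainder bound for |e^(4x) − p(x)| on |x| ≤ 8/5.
67108864*exp(32/5)/703125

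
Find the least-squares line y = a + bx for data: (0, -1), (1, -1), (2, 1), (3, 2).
a = -7/5, b = 11/10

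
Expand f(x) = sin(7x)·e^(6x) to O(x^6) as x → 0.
7*x + 42*x**2 + 413*x**3/6 - 91*x**4 - 61313*x**5/120 + O(x**6)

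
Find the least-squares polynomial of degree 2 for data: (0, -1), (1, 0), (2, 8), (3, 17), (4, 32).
-44/35 + (1/70)x + (29/14)x²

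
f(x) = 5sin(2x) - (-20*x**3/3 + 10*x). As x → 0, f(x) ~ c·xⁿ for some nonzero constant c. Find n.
5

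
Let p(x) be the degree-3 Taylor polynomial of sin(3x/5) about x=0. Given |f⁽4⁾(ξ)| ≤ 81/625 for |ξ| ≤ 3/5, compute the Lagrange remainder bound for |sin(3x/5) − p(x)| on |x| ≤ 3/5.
2187/3125000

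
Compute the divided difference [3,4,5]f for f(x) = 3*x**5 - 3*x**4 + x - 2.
1689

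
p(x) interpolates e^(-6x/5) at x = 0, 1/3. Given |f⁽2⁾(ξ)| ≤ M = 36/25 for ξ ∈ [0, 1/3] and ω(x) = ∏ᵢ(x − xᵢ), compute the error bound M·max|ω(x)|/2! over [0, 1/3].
1/50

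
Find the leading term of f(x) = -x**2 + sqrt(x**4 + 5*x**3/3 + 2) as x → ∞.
5*x/6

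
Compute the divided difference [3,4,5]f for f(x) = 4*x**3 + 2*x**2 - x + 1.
50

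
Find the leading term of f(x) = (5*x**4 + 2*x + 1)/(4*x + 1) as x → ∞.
5*x**3/4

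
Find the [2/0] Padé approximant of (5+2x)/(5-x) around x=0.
3*x**2/25 + 3*x/5 + 1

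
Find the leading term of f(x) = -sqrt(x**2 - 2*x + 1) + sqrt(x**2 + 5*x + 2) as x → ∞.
7/2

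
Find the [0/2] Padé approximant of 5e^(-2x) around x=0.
5/(2*x**2 + 2*x + 1)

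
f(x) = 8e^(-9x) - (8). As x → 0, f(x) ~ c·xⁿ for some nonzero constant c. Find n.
1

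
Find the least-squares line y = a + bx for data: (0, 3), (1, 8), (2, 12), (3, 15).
a = 7/2, b = 4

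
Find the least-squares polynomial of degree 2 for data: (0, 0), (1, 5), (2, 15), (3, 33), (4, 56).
3/35 + (10/7)x + (22/7)x²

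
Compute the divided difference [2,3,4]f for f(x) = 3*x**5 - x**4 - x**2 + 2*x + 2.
799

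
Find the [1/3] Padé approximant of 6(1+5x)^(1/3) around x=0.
(25*x + 6)/(125*x**3/81 - 25*x**2/18 + 5*x/2 + 1)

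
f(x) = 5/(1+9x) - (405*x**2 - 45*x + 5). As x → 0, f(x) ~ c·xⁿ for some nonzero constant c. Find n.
3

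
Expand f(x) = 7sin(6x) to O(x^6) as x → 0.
42*x - 252*x**3 + 2268*x**5/5 + O(x**6)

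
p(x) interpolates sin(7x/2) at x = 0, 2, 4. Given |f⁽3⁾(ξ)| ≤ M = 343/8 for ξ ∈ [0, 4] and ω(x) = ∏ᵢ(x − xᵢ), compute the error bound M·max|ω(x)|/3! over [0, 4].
343*sqrt(3)/27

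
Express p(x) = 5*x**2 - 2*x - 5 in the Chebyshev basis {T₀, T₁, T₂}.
(-5/2)T₀ + (-2)T₁ + (5/2)T₂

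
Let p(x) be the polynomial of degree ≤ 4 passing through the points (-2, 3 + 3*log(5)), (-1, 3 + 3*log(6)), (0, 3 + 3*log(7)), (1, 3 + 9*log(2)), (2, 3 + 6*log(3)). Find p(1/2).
3 + log(392*2**(3/4)*3**(19/64)*5**(9/128)*7**(7/64)/3)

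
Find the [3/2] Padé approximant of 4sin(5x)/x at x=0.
(20 - 175*x**2/3)/(5*x**2/4 + 1)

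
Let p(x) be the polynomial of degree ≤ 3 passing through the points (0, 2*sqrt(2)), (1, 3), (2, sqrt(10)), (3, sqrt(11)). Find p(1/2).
-5*sqrt(10)/16 + sqrt(11)/16 + 5*sqrt(2)/8 + 45/16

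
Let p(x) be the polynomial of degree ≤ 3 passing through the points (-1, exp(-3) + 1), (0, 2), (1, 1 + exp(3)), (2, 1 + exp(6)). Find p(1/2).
((-exp(6) + 25 + 9*exp(3))*exp(3) - 1)*exp(-3)/16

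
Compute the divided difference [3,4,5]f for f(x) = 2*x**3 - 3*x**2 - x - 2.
21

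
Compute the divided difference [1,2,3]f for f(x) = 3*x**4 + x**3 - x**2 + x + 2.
80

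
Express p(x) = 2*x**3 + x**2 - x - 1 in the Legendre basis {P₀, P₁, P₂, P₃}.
(-2/3)P₀ + (1/5)P₁ + (2/3)P₂ + (4/5)P₃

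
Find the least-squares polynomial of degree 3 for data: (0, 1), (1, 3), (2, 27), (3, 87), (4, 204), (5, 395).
107/126 + (-1049/756)x + (137/126)x² + (323/108)x³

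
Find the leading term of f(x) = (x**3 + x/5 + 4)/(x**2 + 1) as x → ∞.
x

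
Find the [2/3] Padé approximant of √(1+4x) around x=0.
(7*x**2 + 28*x/5 + 1)/(-2*x**3/5 + 9*x**2/5 + 18*x/5 + 1)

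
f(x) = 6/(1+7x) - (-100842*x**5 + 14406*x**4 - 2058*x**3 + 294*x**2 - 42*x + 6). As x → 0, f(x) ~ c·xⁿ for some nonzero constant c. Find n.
6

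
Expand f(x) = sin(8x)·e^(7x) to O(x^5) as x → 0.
8*x + 56*x**2 + 332*x**3/3 - 140*x**4 + O(x**5)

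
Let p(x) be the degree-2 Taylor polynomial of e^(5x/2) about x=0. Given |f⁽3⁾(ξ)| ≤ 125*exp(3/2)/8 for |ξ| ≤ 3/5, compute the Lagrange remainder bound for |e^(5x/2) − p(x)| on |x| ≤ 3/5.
9*exp(3/2)/16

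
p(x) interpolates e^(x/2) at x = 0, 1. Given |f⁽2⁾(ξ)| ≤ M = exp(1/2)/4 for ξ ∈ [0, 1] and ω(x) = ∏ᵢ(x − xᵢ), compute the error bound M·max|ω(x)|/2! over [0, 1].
exp(1/2)/32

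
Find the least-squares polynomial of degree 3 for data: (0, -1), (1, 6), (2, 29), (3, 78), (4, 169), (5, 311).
-64/63 + (695/189)x + (359/252)x² + (223/108)x³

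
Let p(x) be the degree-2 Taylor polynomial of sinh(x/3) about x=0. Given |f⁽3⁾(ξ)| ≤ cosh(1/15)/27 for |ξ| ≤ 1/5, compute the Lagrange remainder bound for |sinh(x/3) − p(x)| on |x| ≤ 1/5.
cosh(1/15)/20250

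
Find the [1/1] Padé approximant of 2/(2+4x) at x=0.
1/(2*x + 1)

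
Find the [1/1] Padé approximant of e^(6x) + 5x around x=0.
(103*x/11 + 1)/(1 - 18*x/11)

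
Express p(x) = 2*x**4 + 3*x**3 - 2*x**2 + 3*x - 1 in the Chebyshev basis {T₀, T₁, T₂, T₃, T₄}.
(-5/4)T₀ + (21/4)T₁ + (3/4)T₃ + (1/4)T₄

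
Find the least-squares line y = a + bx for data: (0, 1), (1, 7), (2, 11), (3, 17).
a = 6/5, b = 26/5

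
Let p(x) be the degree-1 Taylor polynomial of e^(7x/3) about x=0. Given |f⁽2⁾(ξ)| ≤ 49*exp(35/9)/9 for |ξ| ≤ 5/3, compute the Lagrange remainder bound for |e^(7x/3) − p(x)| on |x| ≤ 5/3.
1225*exp(35/9)/162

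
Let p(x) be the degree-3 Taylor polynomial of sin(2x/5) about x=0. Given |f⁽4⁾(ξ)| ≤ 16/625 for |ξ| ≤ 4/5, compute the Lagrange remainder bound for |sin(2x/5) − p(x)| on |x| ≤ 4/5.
512/1171875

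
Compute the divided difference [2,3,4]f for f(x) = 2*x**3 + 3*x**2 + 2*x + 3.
21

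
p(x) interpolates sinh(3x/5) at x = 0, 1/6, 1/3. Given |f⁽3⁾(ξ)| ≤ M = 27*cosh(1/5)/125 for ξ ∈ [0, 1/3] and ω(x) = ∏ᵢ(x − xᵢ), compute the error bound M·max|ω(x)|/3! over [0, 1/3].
sqrt(3)*cosh(1/5)/27000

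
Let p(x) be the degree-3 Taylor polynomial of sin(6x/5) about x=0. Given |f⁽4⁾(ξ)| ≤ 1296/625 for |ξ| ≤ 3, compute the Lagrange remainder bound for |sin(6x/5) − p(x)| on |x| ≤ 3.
4374/625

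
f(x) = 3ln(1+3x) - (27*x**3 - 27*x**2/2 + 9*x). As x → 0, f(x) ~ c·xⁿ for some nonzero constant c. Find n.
4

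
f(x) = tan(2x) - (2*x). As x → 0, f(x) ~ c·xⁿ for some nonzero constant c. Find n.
3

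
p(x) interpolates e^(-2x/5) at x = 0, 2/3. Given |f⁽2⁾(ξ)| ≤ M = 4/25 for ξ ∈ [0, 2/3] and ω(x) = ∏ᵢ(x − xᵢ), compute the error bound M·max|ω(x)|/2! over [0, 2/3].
2/225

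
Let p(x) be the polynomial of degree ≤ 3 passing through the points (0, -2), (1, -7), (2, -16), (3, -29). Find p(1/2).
-4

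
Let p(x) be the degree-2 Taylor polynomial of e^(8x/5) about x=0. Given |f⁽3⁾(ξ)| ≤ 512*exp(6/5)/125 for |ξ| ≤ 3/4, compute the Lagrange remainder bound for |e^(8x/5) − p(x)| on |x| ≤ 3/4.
36*exp(6/5)/125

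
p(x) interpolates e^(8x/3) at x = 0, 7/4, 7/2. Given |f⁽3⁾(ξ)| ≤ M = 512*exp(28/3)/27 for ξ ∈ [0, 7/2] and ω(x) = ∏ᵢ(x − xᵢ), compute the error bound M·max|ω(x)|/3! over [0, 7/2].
2744*sqrt(3)*exp(28/3)/729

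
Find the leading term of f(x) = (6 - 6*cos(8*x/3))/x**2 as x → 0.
64/3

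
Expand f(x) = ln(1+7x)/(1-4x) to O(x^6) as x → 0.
7*x + 7*x**2/2 + 385*x**3/3 - 1043*x**4/12 + 45206*x**5/15 + O(x**6)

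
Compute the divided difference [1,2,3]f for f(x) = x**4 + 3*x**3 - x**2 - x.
42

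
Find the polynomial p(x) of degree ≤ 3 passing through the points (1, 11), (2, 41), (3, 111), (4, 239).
3*x**3 + 2*x**2 + 3*x + 3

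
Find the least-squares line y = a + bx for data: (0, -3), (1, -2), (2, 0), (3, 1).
a = -31/10, b = 7/5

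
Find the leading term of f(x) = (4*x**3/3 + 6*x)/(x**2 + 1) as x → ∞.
4*x/3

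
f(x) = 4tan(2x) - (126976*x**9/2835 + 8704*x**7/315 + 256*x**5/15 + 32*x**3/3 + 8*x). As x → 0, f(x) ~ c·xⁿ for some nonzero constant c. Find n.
11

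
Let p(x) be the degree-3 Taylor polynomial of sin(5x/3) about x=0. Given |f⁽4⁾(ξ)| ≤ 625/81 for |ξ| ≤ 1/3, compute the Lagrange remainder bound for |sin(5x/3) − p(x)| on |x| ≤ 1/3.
625/157464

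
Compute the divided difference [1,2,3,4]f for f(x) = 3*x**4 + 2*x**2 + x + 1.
30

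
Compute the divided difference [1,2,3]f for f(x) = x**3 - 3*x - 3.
6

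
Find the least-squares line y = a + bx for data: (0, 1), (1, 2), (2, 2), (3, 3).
a = 11/10, b = 3/5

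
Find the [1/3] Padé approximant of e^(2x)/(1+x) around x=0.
(x + 1)/(2*x**3/3 - x**2 + 1)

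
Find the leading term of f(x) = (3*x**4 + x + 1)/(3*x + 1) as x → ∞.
x**3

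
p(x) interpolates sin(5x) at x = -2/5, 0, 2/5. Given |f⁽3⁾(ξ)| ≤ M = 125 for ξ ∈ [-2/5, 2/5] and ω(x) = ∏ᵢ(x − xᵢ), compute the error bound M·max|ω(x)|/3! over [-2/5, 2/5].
8*sqrt(3)/27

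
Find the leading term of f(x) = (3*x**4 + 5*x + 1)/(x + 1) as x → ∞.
3*x**3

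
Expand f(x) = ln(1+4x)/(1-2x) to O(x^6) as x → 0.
4*x + 64*x**3/3 - 64*x**4/3 + 2432*x**5/15 + O(x**6)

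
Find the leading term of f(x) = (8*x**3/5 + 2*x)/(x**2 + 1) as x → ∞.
8*x/5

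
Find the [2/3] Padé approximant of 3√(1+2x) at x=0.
(21*x**2/4 + 42*x/5 + 3)/(-x**3/20 + 9*x**2/20 + 9*x/5 + 1)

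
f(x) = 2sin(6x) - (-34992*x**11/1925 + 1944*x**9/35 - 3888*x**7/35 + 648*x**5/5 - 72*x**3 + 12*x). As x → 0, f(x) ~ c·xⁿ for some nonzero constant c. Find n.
13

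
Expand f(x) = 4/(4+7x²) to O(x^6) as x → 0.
1 - 7*x**2/4 + 49*x**4/16 + O(x**6)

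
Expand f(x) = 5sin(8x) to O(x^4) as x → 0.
40*x - 1280*x**3/3 + O(x**4)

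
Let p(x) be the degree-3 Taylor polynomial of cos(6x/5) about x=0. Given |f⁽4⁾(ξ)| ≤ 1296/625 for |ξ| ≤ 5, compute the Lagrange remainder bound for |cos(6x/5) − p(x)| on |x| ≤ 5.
54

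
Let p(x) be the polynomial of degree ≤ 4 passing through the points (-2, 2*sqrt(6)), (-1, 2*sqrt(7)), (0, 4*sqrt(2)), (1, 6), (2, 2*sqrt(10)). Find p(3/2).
-35*sqrt(2)/16 - 5*sqrt(6)/64 + 7*sqrt(7)/16 + 35*sqrt(10)/64 + 105/16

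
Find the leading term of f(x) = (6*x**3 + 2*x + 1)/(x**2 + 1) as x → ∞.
6*x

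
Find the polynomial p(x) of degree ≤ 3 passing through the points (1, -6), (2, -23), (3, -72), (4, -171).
-3*x**3 + 2*x**2 - 2*x - 3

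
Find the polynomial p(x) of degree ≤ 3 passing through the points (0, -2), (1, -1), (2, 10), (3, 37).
x**3 + 2*x**2 - 2*x - 2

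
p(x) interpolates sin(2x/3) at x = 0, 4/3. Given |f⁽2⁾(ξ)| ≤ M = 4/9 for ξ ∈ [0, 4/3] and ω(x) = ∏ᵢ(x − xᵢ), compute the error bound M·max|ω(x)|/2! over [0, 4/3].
8/81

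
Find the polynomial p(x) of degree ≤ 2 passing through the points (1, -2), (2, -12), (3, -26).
-2*x**2 - 4*x + 4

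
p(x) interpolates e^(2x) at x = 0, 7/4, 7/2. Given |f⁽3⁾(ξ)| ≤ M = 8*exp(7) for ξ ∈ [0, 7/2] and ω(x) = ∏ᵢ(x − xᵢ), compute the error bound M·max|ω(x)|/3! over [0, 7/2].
343*sqrt(3)*exp(7)/216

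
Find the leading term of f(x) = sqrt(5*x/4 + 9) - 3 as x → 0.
5*x/24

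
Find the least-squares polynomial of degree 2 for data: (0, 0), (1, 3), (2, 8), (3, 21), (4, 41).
3/5 + (-2)x + (3)x²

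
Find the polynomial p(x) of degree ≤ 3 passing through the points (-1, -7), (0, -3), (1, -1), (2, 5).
x**3 - x**2 + 2*x - 3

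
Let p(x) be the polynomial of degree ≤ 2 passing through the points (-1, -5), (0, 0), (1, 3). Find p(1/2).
7/4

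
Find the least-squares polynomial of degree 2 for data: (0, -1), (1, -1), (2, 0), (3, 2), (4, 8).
-26/35 + (-113/70)x + (13/14)x²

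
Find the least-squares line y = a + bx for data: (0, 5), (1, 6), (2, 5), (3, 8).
a = 24/5, b = 4/5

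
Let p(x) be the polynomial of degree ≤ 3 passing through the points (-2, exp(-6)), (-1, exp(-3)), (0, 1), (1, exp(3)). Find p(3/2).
(-5 + 21*exp(3) - 35*(1 - exp(3))*exp(6))*exp(-6)/16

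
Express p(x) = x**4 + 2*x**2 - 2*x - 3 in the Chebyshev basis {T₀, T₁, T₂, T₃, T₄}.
(-13/8)T₀ + (-2)T₁ + (3/2)T₂ + (1/8)T₄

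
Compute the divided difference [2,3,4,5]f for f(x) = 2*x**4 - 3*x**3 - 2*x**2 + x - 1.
25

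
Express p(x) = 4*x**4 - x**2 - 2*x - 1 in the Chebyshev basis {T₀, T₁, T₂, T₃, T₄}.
(-2)T₁ + (3/2)T₂ + (1/2)T₄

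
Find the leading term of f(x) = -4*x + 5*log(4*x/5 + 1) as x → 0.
-8*x**2/5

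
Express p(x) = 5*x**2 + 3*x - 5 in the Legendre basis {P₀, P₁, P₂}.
(-10/3)P₀ + (3)P₁ + (10/3)P₂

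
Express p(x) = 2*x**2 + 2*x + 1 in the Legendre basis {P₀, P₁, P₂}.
(5/3)P₀ + (2)P₁ + (4/3)P₂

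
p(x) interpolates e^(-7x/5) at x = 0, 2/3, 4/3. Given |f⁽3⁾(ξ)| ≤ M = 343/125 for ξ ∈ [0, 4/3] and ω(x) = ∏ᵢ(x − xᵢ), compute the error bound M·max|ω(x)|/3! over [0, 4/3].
2744*sqrt(3)/91125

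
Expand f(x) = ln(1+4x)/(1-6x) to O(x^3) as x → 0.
4*x + 16*x**2 + O(x**3)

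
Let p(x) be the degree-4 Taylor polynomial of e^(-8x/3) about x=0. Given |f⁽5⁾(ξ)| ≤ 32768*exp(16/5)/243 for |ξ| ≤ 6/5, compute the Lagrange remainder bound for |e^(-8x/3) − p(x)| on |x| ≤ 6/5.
131072*exp(16/5)/46875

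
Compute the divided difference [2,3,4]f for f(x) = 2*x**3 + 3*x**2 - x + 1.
21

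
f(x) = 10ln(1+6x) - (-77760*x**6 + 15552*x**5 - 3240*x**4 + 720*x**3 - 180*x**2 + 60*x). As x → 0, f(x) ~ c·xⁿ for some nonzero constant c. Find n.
7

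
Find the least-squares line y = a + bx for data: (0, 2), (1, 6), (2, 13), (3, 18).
a = 3/2, b = 11/2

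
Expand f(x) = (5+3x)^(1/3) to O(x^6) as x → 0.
5**(1/3) + 5**(1/3)*x/5 - 5**(1/3)*x**2/25 + 5**(1/3)*x**3/75 - 2*5**(1/3)*x**4/375 + 22*5**(1/3)*x**5/9375 + O(x**6)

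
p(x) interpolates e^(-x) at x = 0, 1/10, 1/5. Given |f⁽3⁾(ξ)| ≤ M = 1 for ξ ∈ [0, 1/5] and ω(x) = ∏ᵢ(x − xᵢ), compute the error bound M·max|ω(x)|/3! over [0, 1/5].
sqrt(3)/27000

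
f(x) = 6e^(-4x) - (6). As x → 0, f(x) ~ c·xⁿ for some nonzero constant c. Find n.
1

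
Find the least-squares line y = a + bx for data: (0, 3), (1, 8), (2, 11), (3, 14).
a = 18/5, b = 18/5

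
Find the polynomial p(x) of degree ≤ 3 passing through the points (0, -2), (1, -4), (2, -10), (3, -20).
-2*x**2 - 2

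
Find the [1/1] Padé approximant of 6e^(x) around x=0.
(3*x + 6)/(1 - x/2)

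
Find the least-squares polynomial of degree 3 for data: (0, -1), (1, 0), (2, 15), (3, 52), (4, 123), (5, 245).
-83/63 + (41/54)x + (-137/252)x² + (221/108)x³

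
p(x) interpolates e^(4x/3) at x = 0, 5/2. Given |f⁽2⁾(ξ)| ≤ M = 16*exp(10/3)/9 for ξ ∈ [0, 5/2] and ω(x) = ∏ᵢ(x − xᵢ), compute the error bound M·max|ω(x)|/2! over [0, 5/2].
25*exp(10/3)/18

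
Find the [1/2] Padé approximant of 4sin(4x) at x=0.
16*x/(8*x**2/3 + 1)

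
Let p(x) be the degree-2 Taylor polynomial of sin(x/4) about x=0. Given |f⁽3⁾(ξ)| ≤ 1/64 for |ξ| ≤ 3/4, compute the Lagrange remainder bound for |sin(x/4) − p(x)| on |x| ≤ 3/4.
9/8192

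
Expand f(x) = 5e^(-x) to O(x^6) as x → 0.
5 - 5*x + 5*x**2/2 - 5*x**3/6 + 5*x**4/24 - x**5/24 + O(x**6)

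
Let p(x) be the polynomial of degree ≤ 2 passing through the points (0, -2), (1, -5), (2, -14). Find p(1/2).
-11/4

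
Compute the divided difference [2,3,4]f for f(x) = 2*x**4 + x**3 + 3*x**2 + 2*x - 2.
122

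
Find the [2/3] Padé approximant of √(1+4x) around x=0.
(7*x**2 + 28*x/5 + 1)/(-2*x**3/5 + 9*x**2/5 + 18*x/5 + 1)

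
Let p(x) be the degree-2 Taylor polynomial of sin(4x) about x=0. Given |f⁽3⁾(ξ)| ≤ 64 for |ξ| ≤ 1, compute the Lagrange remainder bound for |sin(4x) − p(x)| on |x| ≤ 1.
32/3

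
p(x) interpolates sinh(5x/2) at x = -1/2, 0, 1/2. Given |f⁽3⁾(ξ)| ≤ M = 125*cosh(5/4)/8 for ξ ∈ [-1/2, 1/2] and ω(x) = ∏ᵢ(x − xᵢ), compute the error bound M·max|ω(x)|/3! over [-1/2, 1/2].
125*sqrt(3)*cosh(5/4)/1728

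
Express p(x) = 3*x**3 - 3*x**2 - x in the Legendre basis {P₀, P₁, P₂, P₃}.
-P₀ + (4/5)P₁ + (-2)P₂ + (6/5)P₃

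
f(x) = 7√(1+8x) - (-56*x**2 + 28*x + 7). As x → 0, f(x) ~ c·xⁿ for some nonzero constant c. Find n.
3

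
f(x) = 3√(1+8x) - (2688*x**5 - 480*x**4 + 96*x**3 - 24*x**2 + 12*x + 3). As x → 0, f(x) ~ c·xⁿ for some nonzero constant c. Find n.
6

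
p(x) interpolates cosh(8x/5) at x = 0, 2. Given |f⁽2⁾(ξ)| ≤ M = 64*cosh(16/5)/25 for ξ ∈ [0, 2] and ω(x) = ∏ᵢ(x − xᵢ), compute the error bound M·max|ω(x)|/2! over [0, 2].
32*cosh(16/5)/25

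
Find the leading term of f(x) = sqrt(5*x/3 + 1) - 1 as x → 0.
5*x/6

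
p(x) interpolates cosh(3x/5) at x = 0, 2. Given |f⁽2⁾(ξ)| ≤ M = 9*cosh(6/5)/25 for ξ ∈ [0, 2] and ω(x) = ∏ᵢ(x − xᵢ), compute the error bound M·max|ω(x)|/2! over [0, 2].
9*cosh(6/5)/50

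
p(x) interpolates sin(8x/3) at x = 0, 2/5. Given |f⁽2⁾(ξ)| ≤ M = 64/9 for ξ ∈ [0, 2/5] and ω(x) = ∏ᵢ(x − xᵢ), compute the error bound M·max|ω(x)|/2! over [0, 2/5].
32/225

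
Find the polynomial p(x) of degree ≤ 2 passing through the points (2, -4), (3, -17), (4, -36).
-3*x**2 + 2*x + 4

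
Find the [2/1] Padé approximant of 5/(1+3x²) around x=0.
5 - 15*x**2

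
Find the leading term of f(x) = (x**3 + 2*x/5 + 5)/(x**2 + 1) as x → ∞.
x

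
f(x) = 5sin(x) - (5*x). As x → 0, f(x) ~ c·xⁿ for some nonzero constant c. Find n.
3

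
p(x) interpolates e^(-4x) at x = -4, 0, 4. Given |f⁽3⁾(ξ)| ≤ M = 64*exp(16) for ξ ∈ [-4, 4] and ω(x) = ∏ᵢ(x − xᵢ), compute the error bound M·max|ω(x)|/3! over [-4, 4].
4096*sqrt(3)*exp(16)/27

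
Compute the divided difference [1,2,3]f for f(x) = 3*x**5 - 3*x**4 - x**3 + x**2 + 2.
190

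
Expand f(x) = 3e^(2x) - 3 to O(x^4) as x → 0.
6*x + 6*x**2 + 4*x**3 + O(x**4)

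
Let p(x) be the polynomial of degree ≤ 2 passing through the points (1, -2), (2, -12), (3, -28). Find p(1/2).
3/4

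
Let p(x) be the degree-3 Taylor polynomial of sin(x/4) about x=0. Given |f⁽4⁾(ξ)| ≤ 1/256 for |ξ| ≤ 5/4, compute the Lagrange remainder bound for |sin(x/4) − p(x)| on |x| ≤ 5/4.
625/1572864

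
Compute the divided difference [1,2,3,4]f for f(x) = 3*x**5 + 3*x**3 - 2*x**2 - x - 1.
198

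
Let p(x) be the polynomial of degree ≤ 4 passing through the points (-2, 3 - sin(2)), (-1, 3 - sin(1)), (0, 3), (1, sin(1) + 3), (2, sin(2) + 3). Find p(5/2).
-15*sin(1)/8 + 35*sin(2)/16 + 3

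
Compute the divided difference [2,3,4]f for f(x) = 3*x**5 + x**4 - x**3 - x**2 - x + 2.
900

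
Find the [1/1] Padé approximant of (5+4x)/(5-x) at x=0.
(4*x/5 + 1)/(1 - x/5)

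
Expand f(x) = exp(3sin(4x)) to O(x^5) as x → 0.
1 + 12*x + 72*x**2 + 256*x**3 + 480*x**4 + O(x**5)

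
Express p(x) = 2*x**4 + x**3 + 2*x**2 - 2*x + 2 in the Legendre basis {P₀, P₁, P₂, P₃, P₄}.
(46/15)P₀ + (-7/5)P₁ + (52/21)P₂ + (2/5)P₃ + (16/35)P₄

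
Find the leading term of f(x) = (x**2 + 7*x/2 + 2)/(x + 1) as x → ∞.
x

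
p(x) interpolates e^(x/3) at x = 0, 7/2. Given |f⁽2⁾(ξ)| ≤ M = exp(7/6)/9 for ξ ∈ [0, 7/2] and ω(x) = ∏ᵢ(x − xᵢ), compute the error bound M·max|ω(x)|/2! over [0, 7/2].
49*exp(7/6)/288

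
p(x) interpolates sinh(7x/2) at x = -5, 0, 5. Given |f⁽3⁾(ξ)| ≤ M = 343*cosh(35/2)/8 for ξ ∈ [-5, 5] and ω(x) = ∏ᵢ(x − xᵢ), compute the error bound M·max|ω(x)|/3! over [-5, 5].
42875*sqrt(3)*cosh(35/2)/216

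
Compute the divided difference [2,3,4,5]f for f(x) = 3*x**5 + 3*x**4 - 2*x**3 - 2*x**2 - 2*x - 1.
415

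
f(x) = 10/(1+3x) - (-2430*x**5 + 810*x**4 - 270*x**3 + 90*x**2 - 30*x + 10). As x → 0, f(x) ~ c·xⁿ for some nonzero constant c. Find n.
6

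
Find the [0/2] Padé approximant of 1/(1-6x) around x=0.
1/(1 - 6*x)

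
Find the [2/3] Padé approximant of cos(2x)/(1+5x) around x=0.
(1 - 5*x**2/3)/(5*x**3/3 + x**2/3 + 5*x + 1)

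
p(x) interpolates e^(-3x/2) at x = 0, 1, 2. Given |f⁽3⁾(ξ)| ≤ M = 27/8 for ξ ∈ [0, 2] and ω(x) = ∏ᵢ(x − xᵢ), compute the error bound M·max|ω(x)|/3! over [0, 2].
sqrt(3)/8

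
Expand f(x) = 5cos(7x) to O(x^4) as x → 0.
5 - 245*x**2/2 + O(x**4)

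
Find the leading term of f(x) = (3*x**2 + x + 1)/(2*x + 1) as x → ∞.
3*x/2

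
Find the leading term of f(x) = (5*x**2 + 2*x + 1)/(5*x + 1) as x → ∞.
x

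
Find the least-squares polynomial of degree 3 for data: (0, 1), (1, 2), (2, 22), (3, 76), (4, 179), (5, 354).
47/63 + (-323/378)x + (-4/63)x² + (155/54)x³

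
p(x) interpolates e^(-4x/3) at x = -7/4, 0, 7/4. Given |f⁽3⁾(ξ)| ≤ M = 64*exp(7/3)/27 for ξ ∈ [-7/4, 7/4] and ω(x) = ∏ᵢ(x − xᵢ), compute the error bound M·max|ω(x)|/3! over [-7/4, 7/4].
343*sqrt(3)*exp(7/3)/729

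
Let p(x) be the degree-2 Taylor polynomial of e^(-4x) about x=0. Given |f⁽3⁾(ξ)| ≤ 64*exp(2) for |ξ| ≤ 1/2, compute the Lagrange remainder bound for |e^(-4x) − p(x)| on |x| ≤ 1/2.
4*exp(2)/3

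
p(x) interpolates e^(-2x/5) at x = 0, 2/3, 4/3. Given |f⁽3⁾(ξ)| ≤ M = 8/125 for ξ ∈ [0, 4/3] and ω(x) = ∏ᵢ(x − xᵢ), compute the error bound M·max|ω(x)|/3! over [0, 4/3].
64*sqrt(3)/91125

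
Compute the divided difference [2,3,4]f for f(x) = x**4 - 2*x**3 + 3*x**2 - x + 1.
40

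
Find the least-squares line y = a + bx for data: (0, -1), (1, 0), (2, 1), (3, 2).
a = -1, b = 1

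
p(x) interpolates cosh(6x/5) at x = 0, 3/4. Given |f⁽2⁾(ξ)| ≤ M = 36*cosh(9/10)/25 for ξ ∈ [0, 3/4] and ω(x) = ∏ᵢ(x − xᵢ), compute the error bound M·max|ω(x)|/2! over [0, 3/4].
81*cosh(9/10)/800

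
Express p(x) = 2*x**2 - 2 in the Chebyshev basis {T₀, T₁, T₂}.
-T₀ + T₂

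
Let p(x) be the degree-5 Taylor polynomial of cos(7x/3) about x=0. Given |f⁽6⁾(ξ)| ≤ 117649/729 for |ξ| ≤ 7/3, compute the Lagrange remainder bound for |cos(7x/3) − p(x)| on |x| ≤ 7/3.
13841287201/382637520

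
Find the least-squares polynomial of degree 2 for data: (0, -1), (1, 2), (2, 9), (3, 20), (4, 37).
-29/35 + (9/35)x + (16/7)x²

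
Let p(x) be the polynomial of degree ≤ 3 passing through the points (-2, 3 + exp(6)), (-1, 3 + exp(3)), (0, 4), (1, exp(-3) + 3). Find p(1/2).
(5 + (-5*exp(3) + 63 + exp(6))*exp(3))*exp(-3)/16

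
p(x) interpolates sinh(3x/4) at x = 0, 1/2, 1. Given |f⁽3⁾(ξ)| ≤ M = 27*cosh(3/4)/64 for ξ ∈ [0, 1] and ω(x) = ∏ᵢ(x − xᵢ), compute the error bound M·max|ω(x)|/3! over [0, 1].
sqrt(3)*cosh(3/4)/512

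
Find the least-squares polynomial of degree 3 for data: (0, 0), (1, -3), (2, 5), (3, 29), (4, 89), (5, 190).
-5/42 + (-667/252)x + (-19/12)x² + (35/18)x³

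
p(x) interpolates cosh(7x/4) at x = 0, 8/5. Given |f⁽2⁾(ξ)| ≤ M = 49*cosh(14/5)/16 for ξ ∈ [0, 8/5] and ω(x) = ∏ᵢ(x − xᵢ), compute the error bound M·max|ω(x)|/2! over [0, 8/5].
49*cosh(14/5)/50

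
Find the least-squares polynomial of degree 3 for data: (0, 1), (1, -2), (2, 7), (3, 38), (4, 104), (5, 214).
127/126 + (-3901/756)x + (43/126)x² + (199/108)x³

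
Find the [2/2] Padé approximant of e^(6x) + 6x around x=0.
(15*x**2 + 12*x + 1)/(1 - 3*x**2)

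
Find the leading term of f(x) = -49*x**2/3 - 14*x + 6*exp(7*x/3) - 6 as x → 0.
343*x**3/27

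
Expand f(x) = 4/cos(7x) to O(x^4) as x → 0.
4 + 98*x**2 + O(x**4)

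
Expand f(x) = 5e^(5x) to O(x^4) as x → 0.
5 + 25*x + 125*x**2/2 + 625*x**3/6 + O(x**4)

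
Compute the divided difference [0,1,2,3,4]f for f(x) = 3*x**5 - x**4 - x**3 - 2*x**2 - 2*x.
29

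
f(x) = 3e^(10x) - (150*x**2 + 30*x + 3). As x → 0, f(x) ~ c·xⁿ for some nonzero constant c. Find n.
3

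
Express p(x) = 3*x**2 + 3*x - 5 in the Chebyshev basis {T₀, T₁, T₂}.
(-7/2)T₀ + (3)T₁ + (3/2)T₂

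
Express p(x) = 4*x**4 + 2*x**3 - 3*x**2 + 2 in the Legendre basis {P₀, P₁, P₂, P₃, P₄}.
(9/5)P₀ + (6/5)P₁ + (2/7)P₂ + (4/5)P₃ + (32/35)P₄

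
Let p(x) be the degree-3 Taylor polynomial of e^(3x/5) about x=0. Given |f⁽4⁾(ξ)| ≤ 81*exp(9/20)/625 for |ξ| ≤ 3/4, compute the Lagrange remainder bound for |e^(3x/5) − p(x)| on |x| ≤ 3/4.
2187*exp(9/20)/1280000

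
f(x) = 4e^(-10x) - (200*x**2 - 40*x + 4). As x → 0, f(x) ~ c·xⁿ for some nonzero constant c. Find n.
3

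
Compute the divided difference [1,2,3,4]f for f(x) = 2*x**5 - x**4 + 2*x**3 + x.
122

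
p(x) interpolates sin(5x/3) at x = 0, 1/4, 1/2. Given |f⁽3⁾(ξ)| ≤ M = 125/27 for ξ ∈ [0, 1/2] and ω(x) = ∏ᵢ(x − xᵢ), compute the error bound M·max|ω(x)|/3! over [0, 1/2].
125*sqrt(3)/46656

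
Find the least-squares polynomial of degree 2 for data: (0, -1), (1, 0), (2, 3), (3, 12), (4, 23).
-31/35 + (-10/7)x + (13/7)x²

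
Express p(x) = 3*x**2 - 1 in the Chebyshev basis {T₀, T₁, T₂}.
(1/2)T₀ + (3/2)T₂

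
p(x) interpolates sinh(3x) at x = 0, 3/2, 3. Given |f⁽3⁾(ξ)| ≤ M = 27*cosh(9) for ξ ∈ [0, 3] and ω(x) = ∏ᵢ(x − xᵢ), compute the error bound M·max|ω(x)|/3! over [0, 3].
27*sqrt(3)*cosh(9)/8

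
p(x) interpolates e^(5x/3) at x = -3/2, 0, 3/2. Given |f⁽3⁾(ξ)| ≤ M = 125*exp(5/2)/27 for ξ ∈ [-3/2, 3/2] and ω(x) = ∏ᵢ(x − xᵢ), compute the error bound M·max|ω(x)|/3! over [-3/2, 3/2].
125*sqrt(3)*exp(5/2)/216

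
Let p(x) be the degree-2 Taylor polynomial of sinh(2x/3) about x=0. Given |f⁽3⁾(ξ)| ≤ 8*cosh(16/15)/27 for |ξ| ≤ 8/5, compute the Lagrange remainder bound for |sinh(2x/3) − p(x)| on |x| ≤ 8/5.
2048*cosh(16/15)/10125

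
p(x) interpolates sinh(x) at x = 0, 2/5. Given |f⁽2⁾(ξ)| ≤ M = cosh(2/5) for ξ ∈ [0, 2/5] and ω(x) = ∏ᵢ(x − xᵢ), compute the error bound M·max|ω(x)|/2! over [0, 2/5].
cosh(2/5)/50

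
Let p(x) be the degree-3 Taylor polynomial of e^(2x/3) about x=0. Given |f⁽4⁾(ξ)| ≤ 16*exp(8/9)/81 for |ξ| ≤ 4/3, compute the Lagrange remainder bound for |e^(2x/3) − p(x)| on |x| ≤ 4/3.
512*exp(8/9)/19683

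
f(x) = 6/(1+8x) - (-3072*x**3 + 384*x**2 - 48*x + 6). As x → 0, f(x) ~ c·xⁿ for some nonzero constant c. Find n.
4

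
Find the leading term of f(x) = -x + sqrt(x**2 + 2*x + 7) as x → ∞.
1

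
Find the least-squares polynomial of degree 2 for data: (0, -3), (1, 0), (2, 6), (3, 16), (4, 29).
-104/35 + (8/7)x + (12/7)x²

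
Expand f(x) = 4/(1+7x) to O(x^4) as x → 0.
4 - 28*x + 196*x**2 - 1372*x**3 + O(x**4)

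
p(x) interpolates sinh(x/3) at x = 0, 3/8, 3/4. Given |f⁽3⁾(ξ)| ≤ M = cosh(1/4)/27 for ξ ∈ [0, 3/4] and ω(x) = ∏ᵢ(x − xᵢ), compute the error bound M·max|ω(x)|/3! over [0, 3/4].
sqrt(3)*cosh(1/4)/13824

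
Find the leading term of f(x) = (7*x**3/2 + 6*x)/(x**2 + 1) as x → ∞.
7*x/2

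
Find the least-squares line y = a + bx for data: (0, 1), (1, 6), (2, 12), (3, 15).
a = 13/10, b = 24/5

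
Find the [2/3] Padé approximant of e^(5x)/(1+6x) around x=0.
(2525*x**2/1108 + 710*x/277 + 1)/(38525*x**3/3324 - 14025*x**2/1108 + 987*x/277 + 1)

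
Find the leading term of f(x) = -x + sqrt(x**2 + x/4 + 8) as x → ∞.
1/8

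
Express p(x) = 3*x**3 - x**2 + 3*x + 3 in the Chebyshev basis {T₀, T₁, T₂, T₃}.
(5/2)T₀ + (21/4)T₁ + (-1/2)T₂ + (3/4)T₃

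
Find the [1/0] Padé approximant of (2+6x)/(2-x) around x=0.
7*x/2 + 1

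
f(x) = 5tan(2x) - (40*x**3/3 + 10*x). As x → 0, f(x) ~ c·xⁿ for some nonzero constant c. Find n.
5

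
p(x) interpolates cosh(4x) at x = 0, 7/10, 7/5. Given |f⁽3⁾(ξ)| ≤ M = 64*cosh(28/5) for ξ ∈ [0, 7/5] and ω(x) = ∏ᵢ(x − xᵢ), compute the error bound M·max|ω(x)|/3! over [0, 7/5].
2744*sqrt(3)*cosh(28/5)/3375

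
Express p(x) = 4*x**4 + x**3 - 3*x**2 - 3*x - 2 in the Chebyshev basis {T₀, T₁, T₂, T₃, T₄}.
(-2)T₀ + (-9/4)T₁ + (1/2)T₂ + (1/4)T₃ + (1/2)T₄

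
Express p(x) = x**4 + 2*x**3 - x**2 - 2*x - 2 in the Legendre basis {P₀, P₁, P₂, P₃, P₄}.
(-32/15)P₀ + (-4/5)P₁ + (-2/21)P₂ + (4/5)P₃ + (8/35)P₄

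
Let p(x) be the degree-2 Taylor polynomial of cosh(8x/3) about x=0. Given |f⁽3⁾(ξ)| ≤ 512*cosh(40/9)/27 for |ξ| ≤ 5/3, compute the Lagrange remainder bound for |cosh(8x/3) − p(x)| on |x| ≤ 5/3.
32000*cosh(40/9)/2187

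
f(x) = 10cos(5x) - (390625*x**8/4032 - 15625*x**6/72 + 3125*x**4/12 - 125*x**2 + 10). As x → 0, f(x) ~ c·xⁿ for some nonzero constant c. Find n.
10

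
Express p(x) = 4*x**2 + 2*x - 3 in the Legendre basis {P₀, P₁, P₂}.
(-5/3)P₀ + (2)P₁ + (8/3)P₂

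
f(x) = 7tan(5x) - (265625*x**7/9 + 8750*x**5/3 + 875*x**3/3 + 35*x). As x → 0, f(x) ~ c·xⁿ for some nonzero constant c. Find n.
9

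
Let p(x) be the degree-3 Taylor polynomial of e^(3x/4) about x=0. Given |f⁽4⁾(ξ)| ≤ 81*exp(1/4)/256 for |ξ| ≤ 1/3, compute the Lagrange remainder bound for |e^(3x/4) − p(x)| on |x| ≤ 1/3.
exp(1/4)/6144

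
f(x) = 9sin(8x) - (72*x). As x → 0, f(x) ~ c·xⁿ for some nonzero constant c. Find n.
3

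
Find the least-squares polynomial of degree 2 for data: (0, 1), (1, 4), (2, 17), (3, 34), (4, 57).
17/35 + (57/35)x + (22/7)x²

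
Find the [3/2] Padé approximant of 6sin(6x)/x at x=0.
(36 - 756*x**2/5)/(9*x**2/5 + 1)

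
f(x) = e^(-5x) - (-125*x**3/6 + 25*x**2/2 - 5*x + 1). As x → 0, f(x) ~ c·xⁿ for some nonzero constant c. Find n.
4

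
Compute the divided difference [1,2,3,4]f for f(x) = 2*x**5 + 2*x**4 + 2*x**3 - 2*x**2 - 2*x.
152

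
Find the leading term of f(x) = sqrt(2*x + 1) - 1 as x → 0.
x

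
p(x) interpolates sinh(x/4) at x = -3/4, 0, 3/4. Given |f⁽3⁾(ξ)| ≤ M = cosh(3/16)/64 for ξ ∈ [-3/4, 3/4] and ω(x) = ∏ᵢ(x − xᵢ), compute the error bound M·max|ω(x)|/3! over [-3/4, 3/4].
sqrt(3)*cosh(3/16)/4096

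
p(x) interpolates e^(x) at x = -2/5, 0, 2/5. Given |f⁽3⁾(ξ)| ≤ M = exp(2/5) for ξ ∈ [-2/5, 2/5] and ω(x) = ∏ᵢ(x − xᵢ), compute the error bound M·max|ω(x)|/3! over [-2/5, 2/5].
8*sqrt(3)*exp(2/5)/3375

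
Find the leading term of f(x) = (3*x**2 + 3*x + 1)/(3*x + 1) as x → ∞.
x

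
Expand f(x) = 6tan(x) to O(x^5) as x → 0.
6*x + 2*x**3 + O(x**5)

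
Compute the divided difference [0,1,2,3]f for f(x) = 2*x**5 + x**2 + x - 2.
50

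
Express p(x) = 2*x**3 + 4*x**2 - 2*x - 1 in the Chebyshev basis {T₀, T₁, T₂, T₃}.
T₀ + (-1/2)T₁ + (2)T₂ + (1/2)T₃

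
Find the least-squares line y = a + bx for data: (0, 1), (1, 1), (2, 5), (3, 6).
a = 2/5, b = 19/10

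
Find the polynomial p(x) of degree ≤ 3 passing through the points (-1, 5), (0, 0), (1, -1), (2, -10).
-2*x**3 + 2*x**2 - x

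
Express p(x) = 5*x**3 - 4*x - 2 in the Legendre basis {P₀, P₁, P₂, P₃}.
(-2)P₀ - P₁ + (2)P₃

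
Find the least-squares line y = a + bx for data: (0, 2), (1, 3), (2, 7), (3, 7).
a = 19/10, b = 19/10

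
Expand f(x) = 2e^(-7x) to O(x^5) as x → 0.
2 - 14*x + 49*x**2 - 343*x**3/3 + 2401*x**4/12 + O(x**5)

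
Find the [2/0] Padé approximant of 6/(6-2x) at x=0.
x**2/9 + x/3 + 1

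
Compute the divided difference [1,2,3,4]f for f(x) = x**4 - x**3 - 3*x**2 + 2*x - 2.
9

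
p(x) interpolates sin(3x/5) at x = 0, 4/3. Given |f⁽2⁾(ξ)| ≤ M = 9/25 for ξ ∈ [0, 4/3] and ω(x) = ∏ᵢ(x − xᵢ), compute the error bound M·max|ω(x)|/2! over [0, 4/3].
2/25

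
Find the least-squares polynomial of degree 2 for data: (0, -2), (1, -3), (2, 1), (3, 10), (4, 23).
-73/35 + (-219/70)x + (33/14)x²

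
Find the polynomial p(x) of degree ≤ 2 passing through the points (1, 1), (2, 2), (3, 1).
-x**2 + 4*x - 2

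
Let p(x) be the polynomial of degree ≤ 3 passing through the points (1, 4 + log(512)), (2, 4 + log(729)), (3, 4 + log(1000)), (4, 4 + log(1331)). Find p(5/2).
4 + log(270*11**(13/16)*2**(1/8)*3**(3/8)*5**(11/16)/11)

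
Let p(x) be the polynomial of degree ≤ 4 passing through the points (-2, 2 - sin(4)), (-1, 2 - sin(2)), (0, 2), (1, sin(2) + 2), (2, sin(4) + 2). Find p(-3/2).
-7*sin(2)/8 - 5*sin(4)/16 + 2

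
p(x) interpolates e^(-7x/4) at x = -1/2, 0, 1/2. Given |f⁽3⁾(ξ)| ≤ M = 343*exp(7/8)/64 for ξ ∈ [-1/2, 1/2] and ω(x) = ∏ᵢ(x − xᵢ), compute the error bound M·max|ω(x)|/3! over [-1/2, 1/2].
343*sqrt(3)*exp(7/8)/13824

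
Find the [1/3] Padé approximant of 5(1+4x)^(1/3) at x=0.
(50*x/3 + 5)/(64*x**3/81 - 8*x**2/9 + 2*x + 1)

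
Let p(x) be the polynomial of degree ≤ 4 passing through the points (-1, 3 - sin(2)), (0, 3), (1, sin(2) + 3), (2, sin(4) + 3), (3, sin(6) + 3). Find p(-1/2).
-105*sin(2)/128 + 7*sin(4)/32 - 5*sin(6)/128 + 3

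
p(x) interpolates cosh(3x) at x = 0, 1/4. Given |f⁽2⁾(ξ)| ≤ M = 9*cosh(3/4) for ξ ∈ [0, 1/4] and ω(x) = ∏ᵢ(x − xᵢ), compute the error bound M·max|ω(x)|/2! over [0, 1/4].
9*cosh(3/4)/128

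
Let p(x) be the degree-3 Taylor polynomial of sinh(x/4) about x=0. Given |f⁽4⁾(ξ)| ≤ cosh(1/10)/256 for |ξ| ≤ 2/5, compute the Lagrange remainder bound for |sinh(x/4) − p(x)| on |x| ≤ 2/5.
cosh(1/10)/240000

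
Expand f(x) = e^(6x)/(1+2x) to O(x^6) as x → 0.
1 + 4*x + 10*x**2 + 16*x**3 + 22*x**4 + 104*x**5/5 + O(x**6)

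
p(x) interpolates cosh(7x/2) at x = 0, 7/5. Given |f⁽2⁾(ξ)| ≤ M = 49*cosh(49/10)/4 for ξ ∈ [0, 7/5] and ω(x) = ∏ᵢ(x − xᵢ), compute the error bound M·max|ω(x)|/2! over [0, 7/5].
2401*cosh(49/10)/800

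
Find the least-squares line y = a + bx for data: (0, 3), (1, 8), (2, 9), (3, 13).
a = 18/5, b = 31/10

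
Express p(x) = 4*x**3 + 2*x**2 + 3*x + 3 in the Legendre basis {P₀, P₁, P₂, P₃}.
(11/3)P₀ + (27/5)P₁ + (4/3)P₂ + (8/5)P₃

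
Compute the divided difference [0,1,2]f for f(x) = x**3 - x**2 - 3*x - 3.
2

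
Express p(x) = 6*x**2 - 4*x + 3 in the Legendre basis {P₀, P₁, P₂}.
(5)P₀ + (-4)P₁ + (4)P₂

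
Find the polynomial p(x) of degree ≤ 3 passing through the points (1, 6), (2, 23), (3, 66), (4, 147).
2*x**3 + x**2 + 3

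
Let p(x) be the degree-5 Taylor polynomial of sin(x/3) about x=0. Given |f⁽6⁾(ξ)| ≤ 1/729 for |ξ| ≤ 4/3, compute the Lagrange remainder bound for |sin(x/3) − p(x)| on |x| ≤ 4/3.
256/23914845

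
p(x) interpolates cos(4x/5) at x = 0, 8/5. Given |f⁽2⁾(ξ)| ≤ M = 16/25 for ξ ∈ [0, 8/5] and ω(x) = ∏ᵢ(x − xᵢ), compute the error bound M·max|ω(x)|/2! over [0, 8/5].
128/625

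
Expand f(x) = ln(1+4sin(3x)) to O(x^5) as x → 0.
12*x - 72*x**2 + 558*x**3 - 4968*x**4 + O(x**5)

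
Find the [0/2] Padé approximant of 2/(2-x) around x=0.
1/(1 - x/2)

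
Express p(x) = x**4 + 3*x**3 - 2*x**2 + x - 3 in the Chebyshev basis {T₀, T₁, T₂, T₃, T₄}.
(-29/8)T₀ + (13/4)T₁ + (-1/2)T₂ + (3/4)T₃ + (1/8)T₄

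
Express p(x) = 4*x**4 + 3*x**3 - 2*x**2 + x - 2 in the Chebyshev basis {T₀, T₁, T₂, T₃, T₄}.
(-3/2)T₀ + (13/4)T₁ + T₂ + (3/4)T₃ + (1/2)T₄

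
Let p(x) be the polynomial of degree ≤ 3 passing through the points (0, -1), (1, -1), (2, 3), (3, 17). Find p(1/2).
-9/8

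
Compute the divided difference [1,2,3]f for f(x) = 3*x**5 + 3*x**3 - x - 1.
288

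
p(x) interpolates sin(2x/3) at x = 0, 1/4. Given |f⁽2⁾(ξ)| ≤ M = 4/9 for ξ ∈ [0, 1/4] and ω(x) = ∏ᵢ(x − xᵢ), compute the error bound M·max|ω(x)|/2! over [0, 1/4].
1/288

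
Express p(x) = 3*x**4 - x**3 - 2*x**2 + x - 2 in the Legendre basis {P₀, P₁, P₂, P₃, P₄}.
(-31/15)P₀ + (2/5)P₁ + (8/21)P₂ + (-2/5)P₃ + (24/35)P₄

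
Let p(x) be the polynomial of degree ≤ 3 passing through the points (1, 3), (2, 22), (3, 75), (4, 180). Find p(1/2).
5/8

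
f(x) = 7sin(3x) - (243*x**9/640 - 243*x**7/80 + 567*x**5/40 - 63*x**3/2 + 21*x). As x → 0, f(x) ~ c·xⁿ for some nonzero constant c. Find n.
11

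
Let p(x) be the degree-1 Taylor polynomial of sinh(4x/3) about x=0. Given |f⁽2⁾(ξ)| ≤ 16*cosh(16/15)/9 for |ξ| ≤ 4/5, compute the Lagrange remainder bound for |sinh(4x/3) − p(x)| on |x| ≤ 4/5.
128*cosh(16/15)/225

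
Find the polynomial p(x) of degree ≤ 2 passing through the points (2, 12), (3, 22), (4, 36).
2*x**2 + 4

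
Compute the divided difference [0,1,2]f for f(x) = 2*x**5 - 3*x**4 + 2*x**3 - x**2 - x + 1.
14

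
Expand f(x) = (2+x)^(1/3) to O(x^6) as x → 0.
2**(1/3) + 2**(1/3)*x/6 - 2**(1/3)*x**2/36 + 5*2**(1/3)*x**3/648 - 5*2**(1/3)*x**4/1944 + 11*2**(1/3)*x**5/11664 + O(x**6)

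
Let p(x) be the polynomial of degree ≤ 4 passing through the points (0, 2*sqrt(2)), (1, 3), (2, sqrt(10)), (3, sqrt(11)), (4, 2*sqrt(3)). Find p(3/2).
-5*sqrt(11)/32 - 5*sqrt(2)/64 + 3*sqrt(3)/64 + 45/32 + 45*sqrt(10)/64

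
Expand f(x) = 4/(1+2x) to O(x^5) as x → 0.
4 - 8*x + 16*x**2 - 32*x**3 + 64*x**4 + O(x**5)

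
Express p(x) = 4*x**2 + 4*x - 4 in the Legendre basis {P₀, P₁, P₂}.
(-8/3)P₀ + (4)P₁ + (8/3)P₂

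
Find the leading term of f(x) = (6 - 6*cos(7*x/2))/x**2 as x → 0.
147/4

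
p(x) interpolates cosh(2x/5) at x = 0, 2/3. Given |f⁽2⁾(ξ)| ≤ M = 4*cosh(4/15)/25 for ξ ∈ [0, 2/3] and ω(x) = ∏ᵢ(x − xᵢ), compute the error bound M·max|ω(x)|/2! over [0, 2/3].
2*cosh(4/15)/225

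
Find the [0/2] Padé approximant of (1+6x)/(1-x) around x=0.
1/(42*x**2 - 7*x + 1)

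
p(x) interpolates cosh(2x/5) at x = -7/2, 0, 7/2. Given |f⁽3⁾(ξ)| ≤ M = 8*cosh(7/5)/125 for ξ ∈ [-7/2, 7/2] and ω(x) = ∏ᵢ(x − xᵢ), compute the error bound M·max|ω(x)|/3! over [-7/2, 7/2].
343*sqrt(3)*cosh(7/5)/3375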